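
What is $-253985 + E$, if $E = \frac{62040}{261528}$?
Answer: $- \frac{2767671960}{10897} \approx -2.5398 \cdot 10^{5}$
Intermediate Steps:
$E = \frac{2585}{10897}$ ($E = 62040 \cdot \frac{1}{261528} = \frac{2585}{10897} \approx 0.23722$)
$-253985 + E = -253985 + \frac{2585}{10897} = - \frac{2767671960}{10897}$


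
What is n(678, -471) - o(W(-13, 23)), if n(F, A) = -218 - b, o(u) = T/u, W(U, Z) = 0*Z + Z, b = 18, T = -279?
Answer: -5149/23 ≈ -223.87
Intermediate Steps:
W(U, Z) = Z (W(U, Z) = 0 + Z = Z)
o(u) = -279/u
n(F, A) = -236 (n(F, A) = -218 - 1*18 = -218 - 18 = -236)
n(678, -471) - o(W(-13, 23)) = -236 - (-279)/23 = -236 - 1*(-279/23) = -236 + 279/23 = -5149/23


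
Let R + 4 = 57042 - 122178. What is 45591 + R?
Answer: -19549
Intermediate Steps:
R = -65140 (R = -4 + (57042 - 122178) = -4 - 65136 = -65140)
45591 + R = 45591 - 65140 = -19549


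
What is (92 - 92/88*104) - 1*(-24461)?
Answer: 268887/11 ≈ 24444.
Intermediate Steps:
(92 - 92/88*104) - 1*(-24461) = (92 - 92*1/88*104) + 24461 = (92 - 23/22*104) + 24461 = (92 - 1196/11) + 24461 = -184/11 + 24461 = 268887/11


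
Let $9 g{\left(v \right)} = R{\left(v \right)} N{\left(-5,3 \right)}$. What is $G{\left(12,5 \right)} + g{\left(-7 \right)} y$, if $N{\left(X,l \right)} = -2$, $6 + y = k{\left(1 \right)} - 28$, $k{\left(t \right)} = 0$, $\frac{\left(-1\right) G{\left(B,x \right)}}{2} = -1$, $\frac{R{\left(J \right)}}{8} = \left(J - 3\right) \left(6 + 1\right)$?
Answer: $- \frac{38062}{9} \approx -4229.1$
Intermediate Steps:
$R{\left(J \right)} = -168 + 56 J$ ($R{\left(J \right)} = 8 \left(J - 3\right) \left(6 + 1\right) = 8 \left(-3 + J\right) 7 = 8 \left(-21 + 7 J\right) = -168 + 56 J$)
$G{\left(B,x \right)} = 2$ ($G{\left(B,x \right)} = \left(-2\right) \left(-1\right) = 2$)
$y = -34$ ($y = -6 + \left(0 - 28\right) = -6 - 28 = -34$)
$g{\left(v \right)} = \frac{112}{3} - \frac{112 v}{9}$ ($g{\left(v \right)} = \frac{\left(-168 + 56 v\right) \left(-2\right)}{9} = \frac{336 - 112 v}{9} = \frac{112}{3} - \frac{112 v}{9}$)
$G{\left(12,5 \right)} + g{\left(-7 \right)} y = 2 + \left(\frac{112}{3} - - \frac{784}{9}\right) \left(-34\right) = 2 + \left(\frac{112}{3} + \frac{784}{9}\right) \left(-34\right) = 2 + \frac{1120}{9} \left(-34\right) = 2 - \frac{38080}{9} = - \frac{38062}{9}$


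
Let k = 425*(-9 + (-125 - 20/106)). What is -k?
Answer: 3022600/53 ≈ 57030.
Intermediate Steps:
k = -3022600/53 (k = 425*(-9 + (-125 - 20/106)) = 425*(-9 + (-125 - 1*10/53)) = 425*(-9 + (-125 - 10/53)) = 425*(-9 - 6635/53) = 425*(-7112/53) = -3022600/53 ≈ -57030.)
-k = -1*(-3022600/53) = 3022600/53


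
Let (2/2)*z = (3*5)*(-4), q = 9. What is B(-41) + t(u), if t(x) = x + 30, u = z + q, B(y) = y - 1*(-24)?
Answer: -38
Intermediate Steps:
B(y) = 24 + y (B(y) = y + 24 = 24 + y)
z = -60 (z = (3*5)*(-4) = 15*(-4) = -60)
u = -51 (u = -60 + 9 = -51)
t(x) = 30 + x
B(-41) + t(u) = (24 - 41) + (30 - 51) = -17 - 21 = -38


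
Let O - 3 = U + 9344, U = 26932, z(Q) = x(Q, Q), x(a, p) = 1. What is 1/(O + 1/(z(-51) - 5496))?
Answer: 5495/199353104 ≈ 2.7564e-5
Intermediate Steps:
z(Q) = 1
O = 36279 (O = 3 + (26932 + 9344) = 3 + 36276 = 36279)
1/(O + 1/(z(-51) - 5496)) = 1/(36279 + 1/(1 - 5496)) = 1/(36279 + 1/(-5495)) = 1/(36279 - 1/5495) = 1/(199353104/5495) = 5495/199353104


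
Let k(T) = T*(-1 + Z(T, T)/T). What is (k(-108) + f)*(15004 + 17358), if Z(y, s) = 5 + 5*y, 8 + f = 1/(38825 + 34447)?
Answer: -515742174739/36636 ≈ -1.4077e+7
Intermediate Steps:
f = -586175/73272 (f = -8 + 1/(38825 + 34447) = -8 + 1/73272 = -586175/73272 ≈ -8.0000)
k(T) = T*(-1 + (5 + 5*T)/T)
(k(-108) + f)*(15004 + 17358) = ((5 + 4*(-108)) - 586175/73272)*(15004 + 17358) = ((5 - 432) - 586175/73272)*32362 = (-427 - 586175/73272)*32362 = -31873319/73272*32362 = -515742174739/36636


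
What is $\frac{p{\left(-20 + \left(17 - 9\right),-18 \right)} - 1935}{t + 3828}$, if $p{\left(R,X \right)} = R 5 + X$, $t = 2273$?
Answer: $- \frac{2013}{6101} \approx -0.32995$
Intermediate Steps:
$p{\left(R,X \right)} = X + 5 R$ ($p{\left(R,X \right)} = 5 R + X = X + 5 R$)
$\frac{p{\left(-20 + \left(17 - 9\right),-18 \right)} - 1935}{t + 3828} = \frac{\left(-18 + 5 \left(-20 + \left(17 - 9\right)\right)\right) - 1935}{2273 + 3828} = \frac{\left(-18 + 5 \left(-20 + \left(17 - 9\right)\right)\right) - 1935}{6101} = \left(\left(-18 + 5 \left(-20 + 8\right)\right) - 1935\right) \frac{1}{6101} = \left(\left(-18 + 5 \left(-12\right)\right) - 1935\right) \frac{1}{6101} = \left(\left(-18 - 60\right) - 1935\right) \frac{1}{6101} = \left(-78 - 1935\right) \frac{1}{6101} = \left(-2013\right) \frac{1}{6101} = - \frac{2013}{6101}$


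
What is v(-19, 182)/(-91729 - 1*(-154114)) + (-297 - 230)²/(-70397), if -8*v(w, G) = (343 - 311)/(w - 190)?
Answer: -213009386141/53992283565 ≈ -3.9452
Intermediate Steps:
v(w, G) = -4/(-190 + w) (v(w, G) = -(343 - 311)/(8*(w - 190)) = -4/(-190 + w))
v(-19, 182)/(-91729 - 1*(-154114)) + (-297 - 230)²/(-70397) = (-4/(-190 - 19))/(-91729 - 1*(-154114)) + (-297 - 230)²/(-70397) = (-4/(-209))/(-91729 + 154114) + (-527)²*(-1/70397) = -4*(-1/209)/62385 + 277729*(-1/70397) = (4/209)*(1/62385) - 16337/4141 = 4/13038465 - 16337/4141 = -213009386141/53992283565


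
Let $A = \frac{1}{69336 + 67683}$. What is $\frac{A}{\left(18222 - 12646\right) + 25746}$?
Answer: $\frac{1}{4291709118} \approx 2.3301 \cdot 10^{-10}$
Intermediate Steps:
$A = \frac{1}{137019} \approx 7.2983 \cdot 10^{-6}$
$\frac{A}{\left(18222 - 12646\right) + 25746} = \frac{1}{137019 \left(\left(18222 - 12646\right) + 25746\right)} = \frac{1}{137019 \left(5576 + 25746\right)} = \frac{1}{137019 \cdot 31322} = \frac{1}{137019} \cdot \frac{1}{31322} = \frac{1}{4291709118}$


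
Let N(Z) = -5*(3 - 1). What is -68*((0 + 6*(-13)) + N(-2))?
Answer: 5984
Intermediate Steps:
N(Z) = -10 (N(Z) = -5*2 = -10)
-68*((0 + 6*(-13)) + N(-2)) = -68*((0 + 6*(-13)) - 10) = -68*((0 - 78) - 10) = -68*(-78 - 10) = -68*(-88) = 5984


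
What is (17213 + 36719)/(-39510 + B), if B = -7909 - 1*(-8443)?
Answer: -13483/9744 ≈ -1.3837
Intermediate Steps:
B = 534 (B = -7909 + 8443 = 534)
(17213 + 36719)/(-39510 + B) = (17213 + 36719)/(-39510 + 534) = 53932/(-38976) = 53932*(-1/38976) = -13483/9744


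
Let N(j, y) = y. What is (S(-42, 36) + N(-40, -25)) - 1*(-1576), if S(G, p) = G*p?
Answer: 39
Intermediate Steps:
(S(-42, 36) + N(-40, -25)) - 1*(-1576) = (-42*36 - 25) - 1*(-1576) = (-1512 - 25) + 1576 = -1537 + 1576 = 39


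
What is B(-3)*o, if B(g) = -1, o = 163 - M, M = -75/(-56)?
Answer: -9053/56 ≈ -161.66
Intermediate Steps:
M = 75/56 (M = -75*(-1/56) = 75/56 ≈ 1.3393)
o = 9053/56 (o = 163 - 1*75/56 = 163 - 75/56 = 9053/56 ≈ 161.66)
B(-3)*o = -1*9053/56 = -9053/56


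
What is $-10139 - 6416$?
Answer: $-16555$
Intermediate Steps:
$-10139 - 6416 = -16555$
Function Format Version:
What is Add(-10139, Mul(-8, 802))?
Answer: -16555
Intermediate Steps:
Add(-10139, Mul(-8, 802)) = Add(-10139, -6416) = -16555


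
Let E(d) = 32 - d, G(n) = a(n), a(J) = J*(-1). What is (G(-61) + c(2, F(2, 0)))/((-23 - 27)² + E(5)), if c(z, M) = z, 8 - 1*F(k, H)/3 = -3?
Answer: 9/361 ≈ 0.024931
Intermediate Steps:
F(k, H) = 33 (F(k, H) = 24 - 3*(-3) = 24 + 9 = 33)
a(J) = -J
G(n) = -n
(G(-61) + c(2, F(2, 0)))/((-23 - 27)² + E(5)) = (-1*(-61) + 2)/((-23 - 27)² + (32 - 1*5)) = (61 + 2)/((-50)² + (32 - 5)) = 63/(2500 + 27) = 63/2527 = 63*(1/2527) = 9/361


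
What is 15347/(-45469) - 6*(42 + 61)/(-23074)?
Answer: -163008418/524575853 ≈ -0.31074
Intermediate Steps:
15347/(-45469) - 6*(42 + 61)/(-23074) = 15347*(-1/45469) - 6*103*(-1/23074) = -15347/45469 - 618*(-1/23074) = -15347/45469 + 309/11537 = -163008418/524575853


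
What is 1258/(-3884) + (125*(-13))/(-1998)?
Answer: 474752/970029 ≈ 0.48942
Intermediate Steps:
1258/(-3884) + (125*(-13))/(-1998) = 1258*(-1/3884) - 1625*(-1/1998) = -629/1942 + 1625/1998 = 474752/970029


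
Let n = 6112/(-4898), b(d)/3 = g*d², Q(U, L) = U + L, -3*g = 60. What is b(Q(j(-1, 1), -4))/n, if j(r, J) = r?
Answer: 918375/764 ≈ 1202.1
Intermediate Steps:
g = -20 (g = -⅓*60 = -20)
Q(U, L) = L + U
b(d) = -60*d² (b(d) = 3*(-20*d²) = -60*d²)
n = -3056/2449 (n = 6112*(-1/4898) = -3056/2449 ≈ -1.2479)
b(Q(j(-1, 1), -4))/n = (-60*(-4 - 1)²)/(-3056/2449) = -60*(-5)²*(-2449/3056) = -60*25*(-2449/3056) = -1500*(-2449/3056) = 918375/764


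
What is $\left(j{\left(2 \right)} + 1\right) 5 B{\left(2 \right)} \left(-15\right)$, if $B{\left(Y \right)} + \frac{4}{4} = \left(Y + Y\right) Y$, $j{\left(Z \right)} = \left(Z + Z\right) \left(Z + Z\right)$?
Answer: $-8925$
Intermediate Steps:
$j{\left(Z \right)} = 4 Z^{2}$ ($j{\left(Z \right)} = 2 Z 2 Z = 4 Z^{2}$)
$B{\left(Y \right)} = -1 + 2 Y^{2}$ ($B{\left(Y \right)} = -1 + \left(Y + Y\right) Y = -1 + 2 Y Y = -1 + 2 Y^{2}$)
$\left(j{\left(2 \right)} + 1\right) 5 B{\left(2 \right)} \left(-15\right) = \left(4 \cdot 2^{2} + 1\right) 5 \left(-1 + 2 \cdot 2^{2}\right) \left(-15\right) = \left(4 \cdot 4 + 1\right) 5 \left(-1 + 2 \cdot 4\right) \left(-15\right) = \left(16 + 1\right) 5 \left(-1 + 8\right) \left(-15\right) = 17 \cdot 5 \cdot 7 \left(-15\right) = 85 \cdot 7 \left(-15\right) = 595 \left(-15\right) = -8925$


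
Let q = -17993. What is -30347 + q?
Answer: -48340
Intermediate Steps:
-30347 + q = -30347 - 17993 = -48340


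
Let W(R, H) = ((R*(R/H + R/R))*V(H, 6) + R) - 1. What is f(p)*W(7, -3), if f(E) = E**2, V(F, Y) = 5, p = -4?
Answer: -1952/3 ≈ -650.67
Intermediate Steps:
W(R, H) = -1 + R + 5*R*(1 + R/H) (W(R, H) = ((R*(R/H + R/R))*5 + R) - 1 = ((R*(R/H + 1))*5 + R) - 1 = ((R*(1 + R/H))*5 + R) - 1 = (5*R*(1 + R/H) + R) - 1 = (R + 5*R*(1 + R/H)) - 1 = -1 + R + 5*R*(1 + R/H))
f(p)*W(7, -3) = (-4)**2*(-1 + 6*7 + 5*7**2/(-3)) = 16*(-1 + 42 + 5*(-1/3)*49) = 16*(-1 + 42 - 245/3) = 16*(-122/3) = -1952/3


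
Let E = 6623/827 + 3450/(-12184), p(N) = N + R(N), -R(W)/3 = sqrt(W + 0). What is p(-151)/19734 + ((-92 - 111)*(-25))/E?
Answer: 504558487472309/768061902894 - I*sqrt(151)/6578 ≈ 656.92 - 0.0018681*I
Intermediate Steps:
R(W) = -3*sqrt(W) (R(W) = -3*sqrt(W + 0) = -3*sqrt(W))
p(N) = N - 3*sqrt(N)
E = 38920741/5038084 (E = 6623*(1/827) + 3450*(-1/12184) = 6623/827 - 1725/6092 = 38920741/5038084 ≈ 7.7253)
p(-151)/19734 + ((-92 - 111)*(-25))/E = (-151 - 3*I*sqrt(151))/19734 + ((-92 - 111)*(-25))/(38920741/5038084) = (-151 - 3*I*sqrt(151))*(1/19734) - 203*(-25)*(5038084/38920741) = (-151 - 3*I*sqrt(151))*(1/19734) + 5075*(5038084/38920741) = (-151/19734 - I*sqrt(151)/6578) + 25568276300/38920741 = 504558487472309/768061902894 - I*sqrt(151)/6578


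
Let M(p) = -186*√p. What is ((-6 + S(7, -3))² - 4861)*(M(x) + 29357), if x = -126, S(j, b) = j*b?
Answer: -121303124 + 2305656*I*√14 ≈ -1.213e+8 + 8.627e+6*I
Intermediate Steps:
S(j, b) = b*j
((-6 + S(7, -3))² - 4861)*(M(x) + 29357) = ((-6 - 3*7)² - 4861)*(-558*I*√14 + 29357) = ((-6 - 21)² - 4861)*(-558*I*√14 + 29357) = ((-27)² - 4861)*(-558*I*√14 + 29357) = (729 - 4861)*(29357 - 558*I*√14) = -4132*(29357 - 558*I*√14) = -121303124 + 2305656*I*√14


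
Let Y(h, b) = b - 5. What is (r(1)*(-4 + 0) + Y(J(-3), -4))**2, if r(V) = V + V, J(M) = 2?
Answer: 289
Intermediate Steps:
r(V) = 2*V
Y(h, b) = -5 + b
(r(1)*(-4 + 0) + Y(J(-3), -4))**2 = ((2*1)*(-4 + 0) + (-5 - 4))**2 = (2*(-4) - 9)**2 = (-8 - 9)**2 = (-17)**2 = 289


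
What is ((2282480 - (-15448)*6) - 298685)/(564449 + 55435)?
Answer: 692161/206628 ≈ 3.3498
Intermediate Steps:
((2282480 - (-15448)*6) - 298685)/(564449 + 55435) = ((2282480 - 1*(-92688)) - 298685)/619884 = ((2282480 + 92688) - 298685)*(1/619884) = (2375168 - 298685)*(1/619884) = 2076483*(1/619884) = 692161/206628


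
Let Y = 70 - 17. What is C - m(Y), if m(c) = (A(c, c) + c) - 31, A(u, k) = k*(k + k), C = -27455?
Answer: -33095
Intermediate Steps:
A(u, k) = 2*k² (A(u, k) = k*(2*k) = 2*k²)
Y = 53
m(c) = -31 + c + 2*c² (m(c) = (2*c² + c) - 31 = (c + 2*c²) - 31 = -31 + c + 2*c²)
C - m(Y) = -27455 - (-31 + 53 + 2*53²) = -27455 - (-31 + 53 + 2*2809) = -27455 - (-31 + 53 + 5618) = -27455 - 1*5640 = -27455 - 5640 = -33095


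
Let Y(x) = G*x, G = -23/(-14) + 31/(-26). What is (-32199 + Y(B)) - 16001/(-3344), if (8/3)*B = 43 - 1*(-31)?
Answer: -9793023769/304304 ≈ -32182.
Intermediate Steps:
B = 111/4 (B = 3*(43 - 1*(-31))/8 = 3*(43 + 31)/8 = (3/8)*74 = 111/4 ≈ 27.750)
G = 41/91 (G = -23*(-1/14) + 31*(-1/26) = 23/14 - 31/26 = 41/91 ≈ 0.45055)
Y(x) = 41*x/91
(-32199 + Y(B)) - 16001/(-3344) = (-32199 + (41/91)*(111/4)) - 16001/(-3344) = (-32199 + 4551/364) - 16001*(-1/3344) = -11715885/364 + 16001/3344 = -9793023769/304304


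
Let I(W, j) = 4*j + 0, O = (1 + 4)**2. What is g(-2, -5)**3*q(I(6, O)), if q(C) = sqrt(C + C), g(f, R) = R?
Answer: -1250*sqrt(2) ≈ -1767.8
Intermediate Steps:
O = 25 (O = 5**2 = 25)
I(W, j) = 4*j
q(C) = sqrt(2)*sqrt(C) (q(C) = sqrt(2*C) = sqrt(2)*sqrt(C))
g(-2, -5)**3*q(I(6, O)) = (-5)**3*(sqrt(2)*sqrt(4*25)) = -125*sqrt(2)*sqrt(100) = -125*sqrt(2)*10 = -1250*sqrt(2)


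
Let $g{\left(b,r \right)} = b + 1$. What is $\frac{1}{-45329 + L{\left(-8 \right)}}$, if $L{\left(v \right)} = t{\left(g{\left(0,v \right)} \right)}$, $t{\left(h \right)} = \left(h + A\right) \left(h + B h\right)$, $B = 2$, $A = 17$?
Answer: $- \frac{1}{45275} \approx -2.2087 \cdot 10^{-5}$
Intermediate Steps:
$g{\left(b,r \right)} = 1 + b$
$t{\left(h \right)} = 3 h \left(17 + h\right)$ ($t{\left(h \right)} = \left(h + 17\right) \left(h + 2 h\right) = \left(17 + h\right) 3 h = 3 h \left(17 + h\right)$)
$L{\left(v \right)} = 54$ ($L{\left(v \right)} = 3 \left(1 + 0\right) \left(17 + \left(1 + 0\right)\right) = 3 \cdot 1 \left(17 + 1\right) = 3 \cdot 1 \cdot 18 = 54$)
$\frac{1}{-45329 + L{\left(-8 \right)}} = \frac{1}{-45329 + 54} = \frac{1}{-45275} = - \frac{1}{45275}$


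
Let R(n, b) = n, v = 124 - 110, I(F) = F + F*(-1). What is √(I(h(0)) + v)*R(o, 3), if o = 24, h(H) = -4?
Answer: 24*√14 ≈ 89.800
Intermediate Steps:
I(F) = 0 (I(F) = F - F = 0)
v = 14
√(I(h(0)) + v)*R(o, 3) = √(0 + 14)*24 = √14*24 = 24*√14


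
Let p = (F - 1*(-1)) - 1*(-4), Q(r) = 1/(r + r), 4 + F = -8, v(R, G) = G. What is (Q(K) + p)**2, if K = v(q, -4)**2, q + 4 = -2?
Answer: 49729/1024 ≈ 48.563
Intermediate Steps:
q = -6 (q = -4 - 2 = -6)
K = 16 (K = (-4)**2 = 16)
F = -12 (F = -4 - 8 = -12)
Q(r) = 1/(2*r)
p = -7 (p = (-12 - 1*(-1)) - 1*(-4) = (-12 + 1) + 4 = -11 + 4 = -7)
(Q(K) + p)**2 = ((1/2)/16 - 7)**2 = ((1/2)*(1/16) - 7)**2 = (1/32 - 7)**2 = (-223/32)**2 = 49729/1024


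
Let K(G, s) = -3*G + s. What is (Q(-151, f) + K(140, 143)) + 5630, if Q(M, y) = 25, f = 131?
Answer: 5378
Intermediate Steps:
K(G, s) = s - 3*G
(Q(-151, f) + K(140, 143)) + 5630 = (25 + (143 - 3*140)) + 5630 = (25 + (143 - 420)) + 5630 = (25 - 277) + 5630 = -252 + 5630 = 5378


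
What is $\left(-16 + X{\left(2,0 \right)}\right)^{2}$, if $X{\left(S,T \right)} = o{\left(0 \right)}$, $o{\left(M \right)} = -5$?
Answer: $441$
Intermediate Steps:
$X{\left(S,T \right)} = -5$
$\left(-16 + X{\left(2,0 \right)}\right)^{2} = \left(-16 - 5\right)^{2} = \left(-21\right)^{2} = 441$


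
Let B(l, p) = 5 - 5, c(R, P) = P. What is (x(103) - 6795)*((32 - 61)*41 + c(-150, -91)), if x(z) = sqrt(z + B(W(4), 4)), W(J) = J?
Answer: 8697600 - 1280*sqrt(103) ≈ 8.6846e+6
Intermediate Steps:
B(l, p) = 0
x(z) = sqrt(z) (x(z) = sqrt(z + 0) = sqrt(z))
(x(103) - 6795)*((32 - 61)*41 + c(-150, -91)) = (sqrt(103) - 6795)*((32 - 61)*41 - 91) = (-6795 + sqrt(103))*(-29*41 - 91) = (-6795 + sqrt(103))*(-1189 - 91) = (-6795 + sqrt(103))*(-1280) = 8697600 - 1280*sqrt(103)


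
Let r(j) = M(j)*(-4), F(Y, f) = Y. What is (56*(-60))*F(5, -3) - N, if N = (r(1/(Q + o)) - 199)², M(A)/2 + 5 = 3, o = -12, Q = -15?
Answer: -50289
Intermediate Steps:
M(A) = -4 (M(A) = -10 + 2*3 = -10 + 6 = -4)
r(j) = 16 (r(j) = -4*(-4) = 16)
N = 33489 (N = (16 - 199)² = (-183)² = 33489)
(56*(-60))*F(5, -3) - N = (56*(-60))*5 - 1*33489 = -3360*5 - 33489 = -16800 - 33489 = -50289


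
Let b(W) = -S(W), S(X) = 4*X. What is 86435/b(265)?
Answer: -17287/212 ≈ -81.542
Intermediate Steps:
b(W) = -4*W
86435/b(265) = 86435/((-4*265)) = 86435/(-1060) = 86435*(-1/1060) = -17287/212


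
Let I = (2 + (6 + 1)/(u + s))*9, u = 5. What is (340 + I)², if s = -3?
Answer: 606841/4 ≈ 1.5171e+5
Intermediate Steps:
I = 99/2 (I = (2 + (6 + 1)/(5 - 3))*9 = (2 + 7/2)*9 = (11/2)*9 = 99/2 ≈ 49.500)
(340 + I)² = (340 + 99/2)² = (779/2)² = 606841/4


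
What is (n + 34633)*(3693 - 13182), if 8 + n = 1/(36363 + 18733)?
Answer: -18102155820489/55096 ≈ -3.2856e+8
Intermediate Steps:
n = -440767/55096 (n = -8 + 1/(36363 + 18733) = -8 + 1/55096 = -440767/55096 ≈ -8.0000)
(n + 34633)*(3693 - 13182) = (-440767/55096 + 34633)*(3693 - 13182) = (1907699001/55096)*(-9489) = -18102155820489/55096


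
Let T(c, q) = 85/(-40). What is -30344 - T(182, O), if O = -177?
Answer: -242735/8 ≈ -30342.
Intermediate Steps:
T(c, q) = -17/8 (T(c, q) = 85*(-1/40) = -17/8)
-30344 - T(182, O) = -30344 - 1*(-17/8) = -30344 + 17/8 = -242735/8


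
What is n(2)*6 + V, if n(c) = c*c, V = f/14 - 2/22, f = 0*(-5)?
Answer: 263/11 ≈ 23.909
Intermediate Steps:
f = 0
V = -1/11 (V = 0/14 - 2/22 = 0*(1/14) - 2*1/22 = 0 - 1/11 = -1/11 ≈ -0.090909)
n(c) = c²
n(2)*6 + V = 2²*6 - 1/11 = 4*6 - 1/11 = 24 - 1/11 = 263/11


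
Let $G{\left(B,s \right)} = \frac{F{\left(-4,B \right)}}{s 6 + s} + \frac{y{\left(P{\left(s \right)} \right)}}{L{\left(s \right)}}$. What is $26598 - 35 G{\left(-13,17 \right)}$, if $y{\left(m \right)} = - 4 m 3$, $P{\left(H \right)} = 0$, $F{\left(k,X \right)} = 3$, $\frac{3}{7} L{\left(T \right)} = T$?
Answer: $\frac{452151}{17} \approx 26597.0$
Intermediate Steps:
$L{\left(T \right)} = \frac{7 T}{3}$
$y{\left(m \right)} = - 12 m$
$G{\left(B,s \right)} = \frac{3}{7 s}$ ($G{\left(B,s \right)} = \frac{3}{s 6 + s} + \frac{\left(-12\right) 0}{\frac{7}{3} s} = \frac{3}{6 s + s} + 0 \frac{3}{7 s} = \frac{3}{7 s} + 0 = \frac{3}{7 s}$)
$26598 - 35 G{\left(-13,17 \right)} = 26598 - 35 \frac{3}{7 \cdot 17} = 26598 - 35 \cdot \frac{3}{7} \cdot \frac{1}{17} = 26598 - \frac{15}{17} = \frac{452151}{17}$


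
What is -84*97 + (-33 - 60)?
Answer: -8241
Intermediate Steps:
-84*97 + (-33 - 60) = -8148 - 93 = -8241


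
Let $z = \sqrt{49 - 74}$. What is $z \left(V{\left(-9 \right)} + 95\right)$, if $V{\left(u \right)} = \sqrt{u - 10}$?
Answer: $- 5 \sqrt{19} + 475 i \approx -21.794 + 475.0 i$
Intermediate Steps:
$z = 5 i$ ($z = \sqrt{-25} = 5 i \approx 5.0 i$)
$V{\left(u \right)} = \sqrt{-10 + u}$
$z \left(V{\left(-9 \right)} + 95\right) = 5 i \left(\sqrt{-10 - 9} + 95\right) = 5 i \left(\sqrt{-19} + 95\right) = 5 i \left(i \sqrt{19} + 95\right) = 5 i \left(95 + i \sqrt{19}\right)$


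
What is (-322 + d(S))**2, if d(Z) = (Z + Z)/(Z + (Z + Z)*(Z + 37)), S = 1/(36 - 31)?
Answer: 14734075456/142129 ≈ 1.0367e+5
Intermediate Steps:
S = 1/5 ≈ 0.20000
d(Z) = 2*Z/(Z + 2*Z*(37 + Z)) (d(Z) = (2*Z)/(Z + (2*Z)*(37 + Z)) = (2*Z)/(Z + 2*Z*(37 + Z)) = 2*Z/(Z + 2*Z*(37 + Z)))
(-322 + d(S))**2 = (-322 + 2/(75 + 2*(1/5)))**2 = (-322 + 2/(75 + 2/5))**2 = (-322 + 2/(377/5))**2 = (-322 + 2*(5/377))**2 = (-322 + 10/377)**2 = (-121384/377)**2 = 14734075456/142129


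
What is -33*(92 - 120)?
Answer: 924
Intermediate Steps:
-33*(92 - 120) = -33*(-28) = 924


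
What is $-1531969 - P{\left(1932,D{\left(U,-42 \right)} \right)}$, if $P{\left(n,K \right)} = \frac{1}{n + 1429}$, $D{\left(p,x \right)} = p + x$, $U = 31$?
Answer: $- \frac{5148947810}{3361} \approx -1.532 \cdot 10^{6}$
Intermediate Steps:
$P{\left(n,K \right)} = \frac{1}{1429 + n}$
$-1531969 - P{\left(1932,D{\left(U,-42 \right)} \right)} = -1531969 - \frac{1}{1429 + 1932} = -1531969 - \frac{1}{3361} = - \frac{5148947810}{3361}$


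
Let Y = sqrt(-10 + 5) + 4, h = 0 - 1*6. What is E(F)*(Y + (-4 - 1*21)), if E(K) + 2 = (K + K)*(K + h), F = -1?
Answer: -252 + 12*I*sqrt(5) ≈ -252.0 + 26.833*I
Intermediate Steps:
h = -6 (h = 0 - 6 = -6)
E(K) = -2 + 2*K*(-6 + K) (E(K) = -2 + (K + K)*(K - 6) = -2 + (2*K)*(-6 + K) = -2 + 2*K*(-6 + K))
Y = 4 + I*sqrt(5) (Y = sqrt(-5) + 4 = I*sqrt(5) + 4 = 4 + I*sqrt(5) ≈ 4.0 + 2.2361*I)
E(F)*(Y + (-4 - 1*21)) = (-2 - 12*(-1) + 2*(-1)**2)*((4 + I*sqrt(5)) + (-4 - 1*21)) = (-2 + 12 + 2*1)*((4 + I*sqrt(5)) + (-4 - 21)) = (-2 + 12 + 2)*((4 + I*sqrt(5)) - 25) = 12*(-21 + I*sqrt(5)) = -252 + 12*I*sqrt(5)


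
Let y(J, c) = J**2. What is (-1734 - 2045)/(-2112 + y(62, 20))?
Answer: -3779/1732 ≈ -2.1819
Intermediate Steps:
(-1734 - 2045)/(-2112 + y(62, 20)) = (-1734 - 2045)/(-2112 + 62**2) = -3779/(-2112 + 3844) = -3779/1732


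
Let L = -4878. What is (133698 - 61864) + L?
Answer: 66956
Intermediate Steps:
(133698 - 61864) + L = (133698 - 61864) - 4878 = 71834 - 4878 = 66956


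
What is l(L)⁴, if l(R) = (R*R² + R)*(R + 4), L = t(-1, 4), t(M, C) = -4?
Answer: 0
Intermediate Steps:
L = -4
l(R) = (4 + R)*(R + R³) (l(R) = (R³ + R)*(4 + R) = (R + R³)*(4 + R) = (4 + R)*(R + R³))
l(L)⁴ = (-4*(4 - 4 + (-4)³ + 4*(-4)²))⁴ = (-4*(4 - 4 - 64 + 4*16))⁴ = (-4*(4 - 4 - 64 + 64))⁴ = (-4*0)⁴ = 0⁴ = 0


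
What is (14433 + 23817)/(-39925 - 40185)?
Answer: -3825/8011 ≈ -0.47747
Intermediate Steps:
(14433 + 23817)/(-39925 - 40185) = 38250/(-80110) = 38250*(-1/80110) = -3825/8011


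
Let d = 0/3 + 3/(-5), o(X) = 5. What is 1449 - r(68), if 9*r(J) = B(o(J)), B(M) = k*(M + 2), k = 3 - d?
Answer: 7231/5 ≈ 1446.2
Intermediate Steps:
d = -3/5 (d = 0*(1/3) + 3*(-1/5) = 0 - 3/5 = -3/5 ≈ -0.60000)
k = 18/5 (k = 3 - 1*(-3/5) = 3 + 3/5 = 18/5 ≈ 3.6000)
B(M) = 36/5 + 18*M/5 (B(M) = 18*(M + 2)/5 = 18*(2 + M)/5 = 36/5 + 18*M/5)
r(J) = 14/5 (r(J) = (36/5 + (18/5)*5)/9 = (36/5 + 18)/9 = (1/9)*(126/5) = 14/5)
1449 - r(68) = 1449 - 1*14/5 = 1449 - 14/5 = 7231/5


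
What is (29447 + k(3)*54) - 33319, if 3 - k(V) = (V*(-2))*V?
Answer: -2738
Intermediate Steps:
k(V) = 3 + 2*V**2 (k(V) = 3 - V*(-2)*V = 3 - (-2*V)*V = 3 - (-2)*V**2 = 3 + 2*V**2)
(29447 + k(3)*54) - 33319 = (29447 + (3 + 2*3**2)*54) - 33319 = (29447 + (3 + 2*9)*54) - 33319 = (29447 + (3 + 18)*54) - 33319 = (29447 + 21*54) - 33319 = (29447 + 1134) - 33319 = 30581 - 33319 = -2738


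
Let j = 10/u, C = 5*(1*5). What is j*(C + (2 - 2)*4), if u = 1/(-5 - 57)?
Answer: -15500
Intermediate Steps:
u = -1/62 (u = 1/(-62) = -1/62 ≈ -0.016129)
C = 25 (C = 5*5 = 25)
j = -620 (j = 10/(-1/62) = 10*(-62) = -620)
j*(C + (2 - 2)*4) = -620*(25 + (2 - 2)*4) = -620*(25 + 0*4) = -620*(25 + 0) = -620*25 = -15500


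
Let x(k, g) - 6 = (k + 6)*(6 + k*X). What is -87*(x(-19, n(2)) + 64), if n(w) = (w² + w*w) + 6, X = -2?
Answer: 43674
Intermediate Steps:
n(w) = 6 + 2*w² (n(w) = (w² + w²) + 6 = 2*w² + 6 = 6 + 2*w²)
x(k, g) = 6 + (6 + k)*(6 - 2*k) (x(k, g) = 6 + (k + 6)*(6 + k*(-2)) = 6 + (6 + k)*(6 - 2*k))
-87*(x(-19, n(2)) + 64) = -87*((42 - 6*(-19) - 2*(-19)²) + 64) = -87*((42 + 114 - 2*361) + 64) = -87*((42 + 114 - 722) + 64) = -87*(-566 + 64) = -87*(-502) = 43674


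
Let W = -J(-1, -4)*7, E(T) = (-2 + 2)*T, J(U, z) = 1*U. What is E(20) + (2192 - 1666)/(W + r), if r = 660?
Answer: 526/667 ≈ 0.78861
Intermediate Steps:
J(U, z) = U
E(T) = 0 (E(T) = 0*T = 0)
W = 7 (W = -1*(-1)*7 = 1*7 = 7)
E(20) + (2192 - 1666)/(W + r) = 0 + (2192 - 1666)/(7 + 660) = 0 + 526/667 = 526/667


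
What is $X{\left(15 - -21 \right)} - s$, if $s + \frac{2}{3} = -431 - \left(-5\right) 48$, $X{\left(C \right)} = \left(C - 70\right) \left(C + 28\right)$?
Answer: $- \frac{5953}{3} \approx -1984.3$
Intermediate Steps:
$X{\left(C \right)} = \left(-70 + C\right) \left(28 + C\right)$
$s = - \frac{575}{3}$ ($s = - \frac{2}{3} - \left(431 - 240\right) = - \frac{2}{3} - 191 = - \frac{575}{3} \approx -191.67$)
$X{\left(15 - -21 \right)} - s = \left(-1960 + \left(15 - -21\right)^{2} - 42 \left(15 - -21\right)\right) - - \frac{575}{3} = \left(-1960 + \left(15 + 21\right)^{2} - 42 \left(15 + 21\right)\right) + \frac{575}{3} = \left(-1960 + 36^{2} - 1512\right) + \frac{575}{3} = \left(-1960 + 1296 - 1512\right) + \frac{575}{3} = -2176 + \frac{575}{3} = - \frac{5953}{3}$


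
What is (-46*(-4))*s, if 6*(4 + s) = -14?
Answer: -3496/3 ≈ -1165.3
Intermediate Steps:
s = -19/3 (s = -4 + (1/6)*(-14) = -4 - 7/3 = -19/3 ≈ -6.3333)
(-46*(-4))*s = -46*(-4)*(-19/3) = 184*(-19/3) = -3496/3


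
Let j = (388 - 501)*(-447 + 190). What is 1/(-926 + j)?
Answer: 1/28115 ≈ 3.5568e-5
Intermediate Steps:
j = 29041 (j = -113*(-257) = 29041)
1/(-926 + j) = 1/(-926 + 29041) = 1/28115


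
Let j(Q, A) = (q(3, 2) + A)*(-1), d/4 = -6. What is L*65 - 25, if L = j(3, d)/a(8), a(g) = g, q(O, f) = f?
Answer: 615/4 ≈ 153.75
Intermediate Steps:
d = -24 (d = 4*(-6) = -24)
j(Q, A) = -2 - A (j(Q, A) = (2 + A)*(-1) = -2 - A)
L = 11/4 (L = (-2 - 1*(-24))/8 = (-2 + 24)*(⅛) = 22*(⅛) = 11/4 ≈ 2.7500)
L*65 - 25 = (11/4)*65 - 25 = 715/4 - 25 = 615/4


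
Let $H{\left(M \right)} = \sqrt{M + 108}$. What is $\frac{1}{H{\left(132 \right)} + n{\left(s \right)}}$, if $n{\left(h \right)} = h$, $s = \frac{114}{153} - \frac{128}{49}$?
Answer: $\frac{5830167}{738514342} + \frac{6245001 \sqrt{15}}{369257171} \approx 0.073396$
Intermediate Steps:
$H{\left(M \right)} = \sqrt{108 + M}$
$s = - \frac{4666}{2499}$ ($s = 114 \cdot \frac{1}{153} - \frac{128}{49} = \frac{38}{51} - \frac{128}{49} = - \frac{4666}{2499} \approx -1.8671$)
$\frac{1}{H{\left(132 \right)} + n{\left(s \right)}} = \frac{1}{\sqrt{108 + 132} - \frac{4666}{2499}} = \frac{1}{\sqrt{240} - \frac{4666}{2499}} = \frac{1}{4 \sqrt{15} - \frac{4666}{2499}} = \frac{1}{- \frac{4666}{2499} + 4 \sqrt{15}}$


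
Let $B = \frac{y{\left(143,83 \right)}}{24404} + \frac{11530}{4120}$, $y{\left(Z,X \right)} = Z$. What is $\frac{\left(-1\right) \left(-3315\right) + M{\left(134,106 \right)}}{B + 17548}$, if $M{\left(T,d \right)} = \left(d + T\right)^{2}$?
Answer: $\frac{25519445830}{7352652093} \approx 3.4708$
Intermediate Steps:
$M{\left(T,d \right)} = \left(T + d\right)^{2}$
$B = \frac{3524591}{1256806}$ ($B = \frac{143}{24404} + \frac{11530}{4120} = 143 \cdot \frac{1}{24404} + 11530 \cdot \frac{1}{4120} = \frac{143}{24404} + \frac{1153}{412} = \frac{3524591}{1256806} \approx 2.8044$)
$\frac{\left(-1\right) \left(-3315\right) + M{\left(134,106 \right)}}{B + 17548} = \frac{\left(-1\right) \left(-3315\right) + \left(134 + 106\right)^{2}}{\frac{3524591}{1256806} + 17548} = \frac{3315 + 240^{2}}{\frac{22057956279}{1256806}} = \left(3315 + 57600\right) \frac{1256806}{22057956279} = 60915 \cdot \frac{1256806}{22057956279} = \frac{25519445830}{7352652093}$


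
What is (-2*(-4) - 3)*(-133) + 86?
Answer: -579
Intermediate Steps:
(-2*(-4) - 3)*(-133) + 86 = (8 - 3)*(-133) + 86 = 5*(-133) + 86 = -665 + 86 = -579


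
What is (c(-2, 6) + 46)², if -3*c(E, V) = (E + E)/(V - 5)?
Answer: 20164/9 ≈ 2240.4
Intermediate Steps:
c(E, V) = -2*E/(3*(-5 + V)) (c(E, V) = -(E + E)/(3*(V - 5)) = -2*E/(3*(-5 + V)))
(c(-2, 6) + 46)² = (-2*(-2)/(-15 + 3*6) + 46)² = (-2*(-2)/(-15 + 18) + 46)² = (-2*(-2)/3 + 46)² = (-2*(-2)*⅓ + 46)² = (4/3 + 46)² = (142/3)² = 20164/9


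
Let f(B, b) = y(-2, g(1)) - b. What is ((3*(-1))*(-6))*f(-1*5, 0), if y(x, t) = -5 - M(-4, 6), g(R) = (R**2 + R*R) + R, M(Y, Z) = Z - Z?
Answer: -90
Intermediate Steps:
M(Y, Z) = 0
g(R) = R + 2*R**2 (g(R) = (R**2 + R**2) + R = 2*R**2 + R = R + 2*R**2)
y(x, t) = -5 (y(x, t) = -5 - 1*0 = -5 + 0 = -5)
f(B, b) = -5 - b
((3*(-1))*(-6))*f(-1*5, 0) = ((3*(-1))*(-6))*(-5 - 1*0) = (-3*(-6))*(-5 + 0) = 18*(-5) = -90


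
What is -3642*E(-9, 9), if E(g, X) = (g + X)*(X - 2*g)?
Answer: 0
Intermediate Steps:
E(g, X) = (X + g)*(X - 2*g)
-3642*E(-9, 9) = -3642*(9² - 2*(-9)² - 1*9*(-9)) = -3642*(81 - 2*81 + 81) = -3642*(81 - 162 + 81) = -3642*0 = 0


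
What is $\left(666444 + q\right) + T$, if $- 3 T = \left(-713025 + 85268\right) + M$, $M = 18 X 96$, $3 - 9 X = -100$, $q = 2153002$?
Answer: $\frac{9066319}{3} \approx 3.0221 \cdot 10^{6}$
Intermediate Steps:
$X = \frac{103}{9}$ ($X = \frac{1}{3} - - \frac{100}{9} = \frac{1}{3} + \frac{100}{9} = \frac{103}{9} \approx 11.444$)
$M = 19776$ ($M = 18 \cdot \frac{103}{9} \cdot 96 = 206 \cdot 96 = 19776$)
$T = \frac{607981}{3}$ ($T = - \frac{\left(-713025 + 85268\right) + 19776}{3} = - \frac{-627757 + 19776}{3} = \left(- \frac{1}{3}\right) \left(-607981\right) = \frac{607981}{3} \approx 2.0266 \cdot 10^{5}$)
$\left(666444 + q\right) + T = \left(666444 + 2153002\right) + \frac{607981}{3} = 2819446 + \frac{607981}{3} = \frac{9066319}{3}$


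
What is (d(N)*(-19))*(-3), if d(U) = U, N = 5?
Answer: 285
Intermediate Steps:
(d(N)*(-19))*(-3) = (5*(-19))*(-3) = -95*(-3) = 285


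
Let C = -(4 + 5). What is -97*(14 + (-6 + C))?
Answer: 97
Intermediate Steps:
C = -9 (C = -1*9 = -9)
-97*(14 + (-6 + C)) = -97*(14 + (-6 - 9)) = -97*(14 - 15) = -97*(-1) = 97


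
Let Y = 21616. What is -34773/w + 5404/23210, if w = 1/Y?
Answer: -8722935011938/11605 ≈ -7.5165e+8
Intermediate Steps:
w = 1/21616 ≈ 4.6262e-5
-34773/w + 5404/23210 = -34773/1/21616 + 5404/23210 = -34773*21616 + 5404*(1/23210) = -751653168 + 2702/11605 = -8722935011938/11605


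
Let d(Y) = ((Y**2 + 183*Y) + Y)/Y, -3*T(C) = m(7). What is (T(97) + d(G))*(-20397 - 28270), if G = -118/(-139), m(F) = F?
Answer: -3703996703/417 ≈ -8.8825e+6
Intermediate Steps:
T(C) = -7/3 (T(C) = -1/3*7 = -7/3)
G = 118/139 (G = -118*(-1/139) = 118/139 ≈ 0.84892)
d(Y) = (Y**2 + 184*Y)/Y
(T(97) + d(G))*(-20397 - 28270) = (-7/3 + (184 + 118/139))*(-20397 - 28270) = (-7/3 + 25694/139)*(-48667) = (76109/417)*(-48667) = -3703996703/417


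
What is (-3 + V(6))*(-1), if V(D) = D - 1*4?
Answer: 1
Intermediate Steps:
V(D) = -4 + D (V(D) = D - 4 = -4 + D)
(-3 + V(6))*(-1) = (-3 + (-4 + 6))*(-1) = (-3 + 2)*(-1) = -1*(-1) = 1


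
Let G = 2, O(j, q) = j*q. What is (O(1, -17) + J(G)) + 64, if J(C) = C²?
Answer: 51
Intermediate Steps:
(O(1, -17) + J(G)) + 64 = (1*(-17) + 2²) + 64 = (-17 + 4) + 64 = -13 + 64 = 51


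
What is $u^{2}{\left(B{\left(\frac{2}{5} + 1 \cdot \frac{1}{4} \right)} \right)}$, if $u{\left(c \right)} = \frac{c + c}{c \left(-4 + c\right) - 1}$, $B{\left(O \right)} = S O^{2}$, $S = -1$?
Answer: $\frac{18279040000}{19310159521} \approx 0.9466$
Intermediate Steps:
$B{\left(O \right)} = - O^{2}$
$u{\left(c \right)} = \frac{2 c}{-1 + c \left(-4 + c\right)}$
$u^{2}{\left(B{\left(\frac{2}{5} + 1 \cdot \frac{1}{4} \right)} \right)} = \left(\frac{2 \left(- \left(\frac{2}{5} + 1 \cdot \frac{1}{4}\right)^{2}\right)}{-1 + \left(- \left(\frac{2}{5} + 1 \cdot \frac{1}{4}\right)^{2}\right)^{2} - 4 \left(- \left(\frac{2}{5} + 1 \cdot \frac{1}{4}\right)^{2}\right)}\right)^{2} = \left(\frac{2 \left(- \left(2 \cdot \frac{1}{5} + 1 \cdot \frac{1}{4}\right)^{2}\right)}{-1 + \left(- \left(2 \cdot \frac{1}{5} + 1 \cdot \frac{1}{4}\right)^{2}\right)^{2} - 4 \left(- \left(2 \cdot \frac{1}{5} + 1 \cdot \frac{1}{4}\right)^{2}\right)}\right)^{2} = \left(\frac{2 \left(- \left(\frac{2}{5} + \frac{1}{4}\right)^{2}\right)}{-1 + \left(- \left(\frac{2}{5} + \frac{1}{4}\right)^{2}\right)^{2} - 4 \left(- \left(\frac{2}{5} + \frac{1}{4}\right)^{2}\right)}\right)^{2} = \left(\frac{2 \left(- \left(\frac{13}{20}\right)^{2}\right)}{-1 + \left(- \left(\frac{13}{20}\right)^{2}\right)^{2} - 4 \left(- \left(\frac{13}{20}\right)^{2}\right)}\right)^{2} = \left(\frac{2 \left(\left(-1\right) \frac{169}{400}\right)}{-1 + \left(\left(-1\right) \frac{169}{400}\right)^{2} - 4 \left(\left(-1\right) \frac{169}{400}\right)}\right)^{2} = \left(2 \left(- \frac{169}{400}\right) \frac{1}{-1 + \left(- \frac{169}{400}\right)^{2} - - \frac{169}{100}}\right)^{2} = \left(2 \left(- \frac{169}{400}\right) \frac{1}{-1 + \frac{28561}{160000} + \frac{169}{100}}\right)^{2} = \left(2 \left(- \frac{169}{400}\right) \frac{1}{\frac{138961}{160000}}\right)^{2} = \left(2 \left(- \frac{169}{400}\right) \frac{160000}{138961}\right)^{2} = \left(- \frac{135200}{138961}\right)^{2} = \frac{18279040000}{19310159521}$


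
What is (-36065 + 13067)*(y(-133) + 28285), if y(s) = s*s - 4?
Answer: -1057218060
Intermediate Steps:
y(s) = -4 + s² (y(s) = s² - 4 = -4 + s²)
(-36065 + 13067)*(y(-133) + 28285) = (-36065 + 13067)*((-4 + (-133)²) + 28285) = -22998*((-4 + 17689) + 28285) = -22998*(17685 + 28285) = -22998*45970 = -1057218060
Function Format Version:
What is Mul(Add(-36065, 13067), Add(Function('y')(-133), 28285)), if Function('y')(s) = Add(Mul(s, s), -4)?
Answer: -1057218060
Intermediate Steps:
Function('y')(s) = Add(-4, Pow(s, 2)) (Function('y')(s) = Add(Pow(s, 2), -4) = Add(-4, Pow(s, 2)))
Mul(Add(-36065, 13067), Add(Function('y')(-133), 28285)) = Mul(Add(-36065, 13067), Add(Add(-4, Pow(-133, 2)), 28285)) = Mul(-22998, Add(Add(-4, 17689), 28285)) = Mul(-22998, Add(17685, 28285)) = Mul(-22998, 45970) = -1057218060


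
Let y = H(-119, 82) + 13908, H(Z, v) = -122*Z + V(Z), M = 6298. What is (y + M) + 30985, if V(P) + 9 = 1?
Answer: 65701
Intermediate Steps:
V(P) = -8 (V(P) = -9 + 1 = -8)
H(Z, v) = -8 - 122*Z (H(Z, v) = -122*Z - 8 = -8 - 122*Z)
y = 28418 (y = (-8 - 122*(-119)) + 13908 = (-8 + 14518) + 13908 = 14510 + 13908 = 28418)
(y + M) + 30985 = (28418 + 6298) + 30985 = 34716 + 30985 = 65701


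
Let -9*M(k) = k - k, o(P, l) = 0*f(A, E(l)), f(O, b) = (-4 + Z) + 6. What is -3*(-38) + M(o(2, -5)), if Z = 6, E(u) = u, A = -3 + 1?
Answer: 114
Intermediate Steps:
A = -2
f(O, b) = 8 (f(O, b) = (-4 + 6) + 6 = 2 + 6 = 8)
o(P, l) = 0 (o(P, l) = 0*8 = 0)
M(k) = 0 (M(k) = -(k - k)/9 = -⅑*0 = 0)
-3*(-38) + M(o(2, -5)) = -3*(-38) + 0 = 114 + 0 = 114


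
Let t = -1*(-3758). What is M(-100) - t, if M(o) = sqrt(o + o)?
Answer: -3758 + 10*I*sqrt(2) ≈ -3758.0 + 14.142*I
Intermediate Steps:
t = 3758
M(o) = sqrt(2)*sqrt(o) (M(o) = sqrt(2*o) = sqrt(2)*sqrt(o))
M(-100) - t = sqrt(2)*sqrt(-100) - 1*3758 = sqrt(2)*(10*I) - 3758 = 10*I*sqrt(2) - 3758 = -3758 + 10*I*sqrt(2)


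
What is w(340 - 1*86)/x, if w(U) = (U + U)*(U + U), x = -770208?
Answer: -16129/48138 ≈ -0.33506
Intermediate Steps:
w(U) = 4*U**2 (w(U) = (2*U)*(2*U) = 4*U**2)
w(340 - 1*86)/x = (4*(340 - 1*86)**2)/(-770208) = (4*(340 - 86)**2)*(-1/770208) = (4*254**2)*(-1/770208) = (4*64516)*(-1/770208) = 258064*(-1/770208) = -16129/48138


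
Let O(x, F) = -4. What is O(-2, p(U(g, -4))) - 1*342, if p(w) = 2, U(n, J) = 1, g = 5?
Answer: -346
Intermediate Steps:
O(-2, p(U(g, -4))) - 1*342 = -4 - 1*342 = -4 - 342 = -346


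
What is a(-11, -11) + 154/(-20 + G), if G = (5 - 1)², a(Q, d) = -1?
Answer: -79/2 ≈ -39.500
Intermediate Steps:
G = 16 (G = 4² = 16)
a(-11, -11) + 154/(-20 + G) = -1 + 154/(-20 + 16) = -1 + 154/(-4) = -1 - ¼*154 = -1 - 77/2 = -79/2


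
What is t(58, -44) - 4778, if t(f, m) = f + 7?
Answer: -4713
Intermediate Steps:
t(f, m) = 7 + f
t(58, -44) - 4778 = (7 + 58) - 4778 = 65 - 4778 = -4713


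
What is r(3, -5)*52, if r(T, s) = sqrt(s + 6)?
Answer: 52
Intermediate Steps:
r(T, s) = sqrt(6 + s)
r(3, -5)*52 = sqrt(6 - 5)*52 = sqrt(1)*52 = 1*52 = 52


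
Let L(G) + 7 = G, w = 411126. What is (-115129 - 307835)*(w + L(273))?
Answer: -174004005888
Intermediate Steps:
L(G) = -7 + G
(-115129 - 307835)*(w + L(273)) = (-115129 - 307835)*(411126 + (-7 + 273)) = -422964*(411126 + 266) = -422964*411392 = -174004005888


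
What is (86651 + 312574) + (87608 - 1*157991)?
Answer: 328842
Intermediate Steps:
(86651 + 312574) + (87608 - 1*157991) = 399225 + (87608 - 157991) = 399225 - 70383 = 328842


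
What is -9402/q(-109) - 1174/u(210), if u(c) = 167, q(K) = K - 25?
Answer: 706409/11189 ≈ 63.134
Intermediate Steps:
q(K) = -25 + K
-9402/q(-109) - 1174/u(210) = -9402/(-25 - 109) - 1174/167 = -9402/(-134) - 1174*1/167 = -9402*(-1/134) - 1174/167 = 4701/67 - 1174/167 = 706409/11189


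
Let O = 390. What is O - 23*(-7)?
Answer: 551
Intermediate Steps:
O - 23*(-7) = 390 - 23*(-7) = 390 + 161 = 551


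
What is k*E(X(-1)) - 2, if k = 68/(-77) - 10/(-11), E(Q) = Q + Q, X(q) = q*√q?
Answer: -2 - 4*I/77 ≈ -2.0 - 0.051948*I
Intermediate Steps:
X(q) = q^(3/2)
E(Q) = 2*Q
k = 2/77 (k = 68*(-1/77) - 10*(-1/11) = -68/77 + 10/11 = 2/77 ≈ 0.025974)
k*E(X(-1)) - 2 = 2*(2*(-1)^(3/2))/77 - 2 = 2*(2*(-I))/77 - 2 = 2*(-2*I)/77 - 2 = -4*I/77 - 2 = -2 - 4*I/77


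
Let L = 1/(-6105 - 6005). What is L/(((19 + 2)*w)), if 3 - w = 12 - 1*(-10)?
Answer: 1/4831890 ≈ 2.0696e-7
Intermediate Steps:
w = -19 (w = 3 - (12 - 1*(-10)) = 3 - (12 + 10) = 3 - 1*22 = 3 - 22 = -19)
L = -1/12110 (L = 1/(-12110) = -1/12110 ≈ -8.2576e-5)
L/(((19 + 2)*w)) = -(-1/(19*(19 + 2)))/12110 = -1/(12110*(21*(-19))) = -1/12110/(-399) = -1/12110*(-1/399) = 1/4831890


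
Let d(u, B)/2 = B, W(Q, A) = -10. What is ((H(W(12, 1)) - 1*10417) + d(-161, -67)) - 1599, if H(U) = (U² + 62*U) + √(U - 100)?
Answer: -12670 + I*√110 ≈ -12670.0 + 10.488*I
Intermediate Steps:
d(u, B) = 2*B
H(U) = U² + √(-100 + U) + 62*U (H(U) = (U² + 62*U) + √(-100 + U) = U² + √(-100 + U) + 62*U)
((H(W(12, 1)) - 1*10417) + d(-161, -67)) - 1599 = ((((-10)² + √(-100 - 10) + 62*(-10)) - 1*10417) + 2*(-67)) - 1599 = (((100 + √(-110) - 620) - 10417) - 134) - 1599 = (((100 + I*√110 - 620) - 10417) - 134) - 1599 = (((-520 + I*√110) - 10417) - 134) - 1599 = ((-10937 + I*√110) - 134) - 1599 = (-11071 + I*√110) - 1599 = -12670 + I*√110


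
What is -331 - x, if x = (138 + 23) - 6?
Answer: -486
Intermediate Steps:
x = 155 (x = 161 - 6 = 155)
-331 - x = -331 - 1*155 = -331 - 155 = -486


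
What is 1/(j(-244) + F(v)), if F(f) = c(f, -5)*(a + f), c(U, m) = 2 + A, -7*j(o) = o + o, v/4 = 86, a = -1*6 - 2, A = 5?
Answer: 7/16952 ≈ 0.00041293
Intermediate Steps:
a = -8 (a = -6 - 2 = -8)
v = 344 (v = 4*86 = 344)
j(o) = -2*o/7 (j(o) = -(o + o)/7 = -2*o/7)
c(U, m) = 7 (c(U, m) = 2 + 5 = 7)
F(f) = -56 + 7*f (F(f) = 7*(-8 + f) = -56 + 7*f)
1/(j(-244) + F(v)) = 1/(-2/7*(-244) + (-56 + 7*344)) = 1/(488/7 + (-56 + 2408)) = 1/(488/7 + 2352) = 1/(16952/7) = 7/16952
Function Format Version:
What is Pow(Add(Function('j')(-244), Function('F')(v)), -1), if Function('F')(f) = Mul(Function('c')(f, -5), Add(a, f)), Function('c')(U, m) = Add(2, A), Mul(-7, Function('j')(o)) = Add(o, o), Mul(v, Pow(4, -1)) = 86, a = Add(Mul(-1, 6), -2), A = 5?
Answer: Rational(7, 16952) ≈ 0.00041293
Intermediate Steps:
a = -8 (a = Add(-6, -2) = -8)
v = 344 (v = Mul(4, 86) = 344)
Function('j')(o) = Mul(Rational(-2, 7), o) (Function('j')(o) = Mul(Rational(-1, 7), Add(o, o)) = Mul(Rational(-1, 7), Mul(2, o)) = Mul(Rational(-2, 7), o))
Function('c')(U, m) = 7 (Function('c')(U, m) = Add(2, 5) = 7)
Function('F')(f) = Add(-56, Mul(7, f)) (Function('F')(f) = Mul(7, Add(-8, f)) = Add(-56, Mul(7, f)))
Pow(Add(Function('j')(-244), Function('F')(v)), -1) = Pow(Add(Mul(Rational(-2, 7), -244), Add(-56, Mul(7, 344))), -1) = Pow(Add(Rational(488, 7), Add(-56, 2408)), -1) = Pow(Add(Rational(488, 7), 2352), -1) = Pow(Rational(16952, 7), -1) = Rational(7, 16952)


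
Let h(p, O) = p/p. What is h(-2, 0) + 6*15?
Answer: 91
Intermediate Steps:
h(p, O) = 1
h(-2, 0) + 6*15 = 1 + 6*15 = 1 + 90 = 91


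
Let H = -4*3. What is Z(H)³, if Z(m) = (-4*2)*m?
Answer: 884736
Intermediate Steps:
H = -12
Z(m) = -8*m
Z(H)³ = (-8*(-12))³ = 96³ = 884736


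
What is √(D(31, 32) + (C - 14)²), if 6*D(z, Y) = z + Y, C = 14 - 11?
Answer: √526/2 ≈ 11.467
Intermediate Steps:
C = 3
D(z, Y) = Y/6 + z/6 (D(z, Y) = (z + Y)/6 = (Y + z)/6 = Y/6 + z/6)
√(D(31, 32) + (C - 14)²) = √(((⅙)*32 + (⅙)*31) + (3 - 14)²) = √((16/3 + 31/6) + (-11)²) = √(21/2 + 121) = √(263/2) = √526/2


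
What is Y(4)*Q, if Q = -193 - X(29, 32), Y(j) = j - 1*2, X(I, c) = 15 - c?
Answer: -352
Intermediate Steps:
Y(j) = -2 + j (Y(j) = j - 2 = -2 + j)
Q = -176 (Q = -193 - (15 - 1*32) = -193 - (15 - 32) = -193 - 1*(-17) = -193 + 17 = -176)
Y(4)*Q = (-2 + 4)*(-176) = 2*(-176) = -352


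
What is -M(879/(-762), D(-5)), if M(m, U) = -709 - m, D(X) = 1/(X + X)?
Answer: 179793/254 ≈ 707.85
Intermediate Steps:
D(X) = 1/(2*X)
-M(879/(-762), D(-5)) = -(-709 - 879/(-762)) = -(-709 - 879*(-1)/762) = -(-709 - 1*(-293/254)) = -(-709 + 293/254) = -1*(-179793/254) = 179793/254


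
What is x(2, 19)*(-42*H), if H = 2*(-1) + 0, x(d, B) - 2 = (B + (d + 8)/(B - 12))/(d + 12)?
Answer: 2034/7 ≈ 290.57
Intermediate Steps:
x(d, B) = 2 + (B + (8 + d)/(-12 + B))/(12 + d) (x(d, B) = 2 + (B + (d + 8)/(B - 12))/(d + 12) = 2 + (B + (8 + d)/(-12 + B))/(12 + d))
H = -2 (H = -2 + 0 = -2)
x(2, 19)*(-42*H) = ((-280 + 19² - 23*2 + 12*19 + 2*19*2)/(-144 - 12*2 + 12*19 + 19*2))*(-42*(-2)) = ((-280 + 361 - 46 + 228 + 76)/(-144 - 24 + 228 + 38))*84 = (339/98)*84 = 2034/7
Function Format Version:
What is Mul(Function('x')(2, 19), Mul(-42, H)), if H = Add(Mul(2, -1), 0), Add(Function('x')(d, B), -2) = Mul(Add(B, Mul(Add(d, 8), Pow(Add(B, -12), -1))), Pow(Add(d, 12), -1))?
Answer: Rational(2034, 7) ≈ 290.57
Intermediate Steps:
Function('x')(d, B) = Add(2, Mul(Pow(Add(12, d), -1), Add(B, Mul(Pow(Add(-12, B), -1), Add(8, d))))) (Function('x')(d, B) = Add(2, Mul(Add(B, Mul(Add(d, 8), Pow(Add(B, -12), -1))), Pow(Add(d, 12), -1))) = Add(2, Mul(Add(B, Mul(Add(8, d), Pow(Add(-12, B), -1))), Pow(Add(12, d), -1))) = Add(2, Mul(Add(B, Mul(Pow(Add(-12, B), -1), Add(8, d))), Pow(Add(12, d), -1))) = Add(2, Mul(Pow(Add(12, d), -1), Add(B, Mul(Pow(Add(-12, B), -1), Add(8, d))))))
H = -2 (H = Add(-2, 0) = -2)
Mul(Function('x')(2, 19), Mul(-42, H)) = Mul(Mul(Pow(Add(-144, Mul(-12, 2), Mul(12, 19), Mul(19, 2)), -1), Add(-280, Pow(19, 2), Mul(-23, 2), Mul(12, 19), Mul(2, 19, 2))), Mul(-42, -2)) = Mul(Mul(Pow(Add(-144, -24, 228, 38), -1), Add(-280, 361, -46, 228, 76)), 84) = Mul(Mul(Pow(98, -1), 339), 84) = Mul(Mul(Rational(1, 98), 339), 84) = Mul(Rational(339, 98), 84) = Rational(2034, 7)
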